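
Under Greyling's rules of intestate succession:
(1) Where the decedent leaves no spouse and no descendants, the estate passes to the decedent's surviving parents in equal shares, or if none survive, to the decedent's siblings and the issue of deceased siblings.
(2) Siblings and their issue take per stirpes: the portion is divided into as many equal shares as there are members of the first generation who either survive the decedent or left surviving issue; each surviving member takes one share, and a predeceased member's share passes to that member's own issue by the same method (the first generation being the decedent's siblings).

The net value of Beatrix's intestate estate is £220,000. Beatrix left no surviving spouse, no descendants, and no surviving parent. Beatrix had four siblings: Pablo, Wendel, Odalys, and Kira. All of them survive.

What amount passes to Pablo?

The entire £220,000 passes to the siblings and their issue.
That amount (£220,000) is divided into 4 shares of £55,000: Pablo, Wendel, Odalys, and Kira each take £55,000.

Pablo receives £55,000.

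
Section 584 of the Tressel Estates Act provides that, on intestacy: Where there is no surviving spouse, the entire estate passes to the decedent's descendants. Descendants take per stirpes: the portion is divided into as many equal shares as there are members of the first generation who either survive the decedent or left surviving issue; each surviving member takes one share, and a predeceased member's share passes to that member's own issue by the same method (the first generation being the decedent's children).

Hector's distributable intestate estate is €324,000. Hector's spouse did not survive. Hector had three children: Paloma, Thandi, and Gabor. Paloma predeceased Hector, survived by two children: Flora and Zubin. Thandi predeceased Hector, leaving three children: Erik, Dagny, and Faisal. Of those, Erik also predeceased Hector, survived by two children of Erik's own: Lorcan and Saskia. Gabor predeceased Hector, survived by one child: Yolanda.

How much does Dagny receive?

The entire €324,000 passes to the descendants.
That amount (€324,000) is divided into 3 shares of €108,000: Paloma's €108,000 share passes to Paloma's issue; Thandi's €108,000 share passes to Thandi's issue; Gabor's €108,000 share passes to Gabor's issue.
Paloma's share (€108,000) is divided into 2 shares of €54,000: Flora and Zubin each take €54,000.
Thandi's share (€108,000) is divided into 3 shares of €36,000: Dagny and Faisal each take €36,000; Erik's €36,000 share passes to Erik's issue.
Erik's share (€36,000) is divided into 2 shares of €18,000: Lorcan and Saskia each take €18,000.
Gabor's share (€108,000) passes entirely to Yolanda.

Dagny receives €36,000.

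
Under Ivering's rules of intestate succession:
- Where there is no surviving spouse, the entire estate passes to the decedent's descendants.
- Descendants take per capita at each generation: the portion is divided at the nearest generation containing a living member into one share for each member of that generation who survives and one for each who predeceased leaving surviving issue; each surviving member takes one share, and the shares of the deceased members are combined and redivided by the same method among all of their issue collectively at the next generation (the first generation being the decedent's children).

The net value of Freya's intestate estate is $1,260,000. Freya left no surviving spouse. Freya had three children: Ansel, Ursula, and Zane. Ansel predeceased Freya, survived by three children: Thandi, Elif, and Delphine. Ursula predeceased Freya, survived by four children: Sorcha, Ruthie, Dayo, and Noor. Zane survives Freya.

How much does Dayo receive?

Dayo receives $120,000.

The entire $1,260,000 passes to the descendants.
That amount ($1,260,000) is divided at the children's generation into 3 shares of $420,000. Zane takes $420,000. The 2 shares of the deceased (Ansel and Ursula) are combined into a pool of $840,000.
That pool ($840,000) is divided at the grandchildren's generation equally among Thandi, Elif, Delphine, Sorcha, Ruthie, Dayo, and Noor: $120,000 each.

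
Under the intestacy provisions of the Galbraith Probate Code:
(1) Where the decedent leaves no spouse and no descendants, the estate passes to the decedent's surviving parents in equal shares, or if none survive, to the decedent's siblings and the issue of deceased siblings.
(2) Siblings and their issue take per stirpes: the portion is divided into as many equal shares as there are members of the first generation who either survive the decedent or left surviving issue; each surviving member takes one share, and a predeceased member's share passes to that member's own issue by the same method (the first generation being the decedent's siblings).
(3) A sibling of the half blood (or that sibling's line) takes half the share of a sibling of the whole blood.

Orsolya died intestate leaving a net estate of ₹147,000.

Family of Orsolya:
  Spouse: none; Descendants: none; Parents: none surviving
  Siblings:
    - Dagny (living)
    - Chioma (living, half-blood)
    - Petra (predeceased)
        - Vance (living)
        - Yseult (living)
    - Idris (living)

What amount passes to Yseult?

The entire ₹147,000 passes to the siblings and their issue.
Counting each half-blood sibling's line as half a unit, there are 7/2 units in ₹147,000, so one unit is ₹42,000. Whole-blood lines (Dagny, Petra, and Idris) take ₹42,000 each; half-blood lines (Chioma) take ₹21,000 each.
Petra's share (₹42,000) is divided into 2 shares of ₹21,000: Vance and Yseult each take ₹21,000.

Yseult receives ₹21,000.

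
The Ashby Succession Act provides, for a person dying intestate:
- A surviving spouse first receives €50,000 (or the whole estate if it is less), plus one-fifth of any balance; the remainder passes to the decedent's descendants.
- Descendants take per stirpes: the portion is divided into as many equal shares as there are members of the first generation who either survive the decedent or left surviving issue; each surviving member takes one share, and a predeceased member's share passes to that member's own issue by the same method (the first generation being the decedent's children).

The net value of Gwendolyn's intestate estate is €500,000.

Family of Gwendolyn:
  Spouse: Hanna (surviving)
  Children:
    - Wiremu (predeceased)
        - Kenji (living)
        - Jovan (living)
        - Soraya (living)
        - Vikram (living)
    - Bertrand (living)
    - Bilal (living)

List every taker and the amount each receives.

Hanna: €140,000; Kenji: €30,000; Jovan: €30,000; Soraya: €30,000; Vikram: €30,000; Bertrand: €120,000; Bilal: €120,000

Hanna first takes €50,000, leaving a balance of €450,000. Hanna then takes one-fifth of the balance (€90,000), for a total of €140,000. The remaining €360,000 passes to the descendants.
The descendants' portion (€360,000) is divided into 3 shares of €120,000: Bertrand and Bilal each take €120,000; Wiremu's €120,000 share passes to Wiremu's issue.
Wiremu's share (€120,000) is divided into 4 shares of €30,000: Kenji, Jovan, Soraya, and Vikram each take €30,000.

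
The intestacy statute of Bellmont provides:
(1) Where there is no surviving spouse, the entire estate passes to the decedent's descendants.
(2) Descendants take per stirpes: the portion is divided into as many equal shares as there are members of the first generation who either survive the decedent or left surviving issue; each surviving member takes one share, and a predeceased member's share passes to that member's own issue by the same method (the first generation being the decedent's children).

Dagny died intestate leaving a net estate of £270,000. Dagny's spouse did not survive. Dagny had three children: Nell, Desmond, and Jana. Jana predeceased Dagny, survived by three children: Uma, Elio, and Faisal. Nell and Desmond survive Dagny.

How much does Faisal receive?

The entire £270,000 passes to the descendants.
That amount (£270,000) is divided into 3 shares of £90,000: Nell and Desmond each take £90,000; Jana's £90,000 share passes to Jana's issue.
Jana's share (£90,000) is divided into 3 shares of £30,000: Uma, Elio, and Faisal each take £30,000.

Faisal receives £30,000.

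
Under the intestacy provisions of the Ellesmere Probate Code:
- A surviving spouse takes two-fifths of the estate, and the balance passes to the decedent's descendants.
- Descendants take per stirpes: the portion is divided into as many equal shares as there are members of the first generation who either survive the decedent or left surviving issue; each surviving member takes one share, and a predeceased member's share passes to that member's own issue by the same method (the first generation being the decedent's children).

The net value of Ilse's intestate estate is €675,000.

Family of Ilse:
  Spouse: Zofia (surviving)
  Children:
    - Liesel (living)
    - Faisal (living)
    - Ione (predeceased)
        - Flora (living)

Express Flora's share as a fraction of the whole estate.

Flora receives 1/5 of the estate.

Zofia takes two-fifths of €675,000 = €270,000. The remaining €405,000 passes to the descendants.
The descendants' portion (€405,000) is divided into 3 shares of €135,000: Liesel and Faisal each take €135,000; Ione's €135,000 share passes to Ione's issue.
Ione's share (€135,000) passes entirely to Flora.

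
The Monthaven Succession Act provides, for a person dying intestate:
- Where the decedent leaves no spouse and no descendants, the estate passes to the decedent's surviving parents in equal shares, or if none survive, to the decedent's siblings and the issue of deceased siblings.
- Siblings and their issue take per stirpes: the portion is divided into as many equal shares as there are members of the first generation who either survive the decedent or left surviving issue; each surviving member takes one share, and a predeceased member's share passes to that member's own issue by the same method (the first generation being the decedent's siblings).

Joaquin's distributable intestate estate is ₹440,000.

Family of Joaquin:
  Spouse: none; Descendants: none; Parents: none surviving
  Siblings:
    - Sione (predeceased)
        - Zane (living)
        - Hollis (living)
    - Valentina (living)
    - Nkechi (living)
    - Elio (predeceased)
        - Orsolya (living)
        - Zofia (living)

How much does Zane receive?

The entire ₹440,000 passes to the siblings and their issue.
That amount (₹440,000) is divided into 4 shares of ₹110,000: Valentina and Nkechi each take ₹110,000; Sione's ₹110,000 share passes to Sione's issue; Elio's ₹110,000 share passes to Elio's issue.
Sione's share (₹110,000) is divided into 2 shares of ₹55,000: Zane and Hollis each take ₹55,000.
Elio's share (₹110,000) is divided into 2 shares of ₹55,000: Orsolya and Zofia each take ₹55,000.

Zane receives ₹55,000.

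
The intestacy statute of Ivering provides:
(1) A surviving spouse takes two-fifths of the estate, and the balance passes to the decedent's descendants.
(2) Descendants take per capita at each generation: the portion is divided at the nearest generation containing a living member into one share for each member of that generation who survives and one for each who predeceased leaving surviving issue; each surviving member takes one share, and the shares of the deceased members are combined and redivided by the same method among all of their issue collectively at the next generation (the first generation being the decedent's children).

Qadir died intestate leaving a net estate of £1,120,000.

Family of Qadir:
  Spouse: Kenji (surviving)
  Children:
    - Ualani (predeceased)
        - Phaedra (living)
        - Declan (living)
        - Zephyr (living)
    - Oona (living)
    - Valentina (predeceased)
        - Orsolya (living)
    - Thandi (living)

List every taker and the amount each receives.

Kenji takes two-fifths of £1,120,000 = £448,000. The remaining £672,000 passes to the descendants.
The descendants' portion (£672,000) is divided at the children's generation into 4 shares of £168,000. Oona and Thandi each take £168,000. The 2 shares of the deceased (Ualani and Valentina) are combined into a pool of £336,000.
That pool (£336,000) is divided at the grandchildren's generation equally among Phaedra, Declan, Zephyr, and Orsolya: £84,000 each.

Kenji: £448,000; Phaedra: £84,000; Declan: £84,000; Zephyr: £84,000; Oona: £168,000; Orsolya: £84,000; Thandi: £168,000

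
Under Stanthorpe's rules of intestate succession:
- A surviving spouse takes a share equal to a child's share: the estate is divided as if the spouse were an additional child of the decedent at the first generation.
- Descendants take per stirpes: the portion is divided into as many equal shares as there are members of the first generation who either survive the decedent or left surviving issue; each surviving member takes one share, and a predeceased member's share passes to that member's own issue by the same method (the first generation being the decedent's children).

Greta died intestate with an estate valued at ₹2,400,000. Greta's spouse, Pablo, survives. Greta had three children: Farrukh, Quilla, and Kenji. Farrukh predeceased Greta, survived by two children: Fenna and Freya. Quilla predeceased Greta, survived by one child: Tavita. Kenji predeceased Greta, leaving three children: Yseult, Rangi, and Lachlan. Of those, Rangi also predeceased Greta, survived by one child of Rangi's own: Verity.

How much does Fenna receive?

The spouse counts as an additional share at the children's level, so there are 4 primary shares of ₹600,000. Pablo takes one such share (₹600,000).
The children's combined portion (₹1,800,000) is divided into 3 shares of ₹600,000: Farrukh's ₹600,000 share passes to Farrukh's issue; Quilla's ₹600,000 share passes to Quilla's issue; Kenji's ₹600,000 share passes to Kenji's issue.
Farrukh's share (₹600,000) is divided into 2 shares of ₹300,000: Fenna and Freya each take ₹300,000.
Quilla's share (₹600,000) passes entirely to Tavita.
Kenji's share (₹600,000) is divided into 3 shares of ₹200,000: Yseult and Lachlan each take ₹200,000; Rangi's ₹200,000 share passes to Rangi's issue.
Rangi's share (₹200,000) passes entirely to Verity.

Fenna receives ₹300,000.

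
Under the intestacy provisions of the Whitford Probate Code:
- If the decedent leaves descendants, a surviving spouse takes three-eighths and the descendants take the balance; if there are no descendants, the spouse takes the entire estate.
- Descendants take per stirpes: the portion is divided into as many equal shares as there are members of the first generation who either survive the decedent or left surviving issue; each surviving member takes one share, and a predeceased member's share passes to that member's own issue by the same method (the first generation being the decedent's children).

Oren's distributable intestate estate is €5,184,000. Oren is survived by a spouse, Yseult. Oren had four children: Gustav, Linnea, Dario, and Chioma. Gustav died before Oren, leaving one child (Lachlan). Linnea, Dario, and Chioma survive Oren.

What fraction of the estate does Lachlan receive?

Lachlan receives 5/32 of the estate.

Yseult takes three-eighths of €5,184,000 = €1,944,000. The remaining €3,240,000 passes to the descendants.
The descendants' portion (€3,240,000) is divided into 4 shares of €810,000: Linnea, Dario, and Chioma each take €810,000; Gustav's €810,000 share passes to Gustav's issue.
Gustav's share (€810,000) passes entirely to Lachlan.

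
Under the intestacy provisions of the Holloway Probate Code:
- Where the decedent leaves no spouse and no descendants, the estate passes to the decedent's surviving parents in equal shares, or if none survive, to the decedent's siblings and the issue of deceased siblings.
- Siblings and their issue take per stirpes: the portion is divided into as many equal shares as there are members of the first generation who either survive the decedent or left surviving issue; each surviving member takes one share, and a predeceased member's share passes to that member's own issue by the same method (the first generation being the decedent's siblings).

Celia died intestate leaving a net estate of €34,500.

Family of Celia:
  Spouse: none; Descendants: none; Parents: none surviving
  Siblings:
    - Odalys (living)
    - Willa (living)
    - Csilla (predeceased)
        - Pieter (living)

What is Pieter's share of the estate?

The entire €34,500 passes to the siblings and their issue.
That amount (€34,500) is divided into 3 shares of €11,500: Odalys and Willa each take €11,500; Csilla's €11,500 share passes to Csilla's issue.
Csilla's share (€11,500) passes entirely to Pieter.

Pieter receives €11,500.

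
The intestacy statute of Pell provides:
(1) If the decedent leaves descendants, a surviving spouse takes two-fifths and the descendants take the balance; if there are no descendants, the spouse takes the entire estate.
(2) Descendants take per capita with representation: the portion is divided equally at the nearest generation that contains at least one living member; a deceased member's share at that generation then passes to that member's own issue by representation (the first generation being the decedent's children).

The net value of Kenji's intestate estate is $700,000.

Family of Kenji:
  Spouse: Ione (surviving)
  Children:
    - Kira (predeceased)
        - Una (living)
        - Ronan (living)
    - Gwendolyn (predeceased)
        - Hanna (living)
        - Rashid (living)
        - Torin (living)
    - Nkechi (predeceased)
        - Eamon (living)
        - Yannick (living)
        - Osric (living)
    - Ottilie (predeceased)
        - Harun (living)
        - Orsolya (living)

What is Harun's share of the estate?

Harun receives $42,000.

Ione takes two-fifths of $700,000 = $280,000. The remaining $420,000 passes to the descendants.
No child survives, so the initial division is made at the grandchildren's generation.
The descendants' portion ($420,000) is divided into 10 shares of $42,000: Una, Ronan, Hanna, Rashid, Torin, Eamon, Yannick, Osric, Harun, and Orsolya each take $42,000.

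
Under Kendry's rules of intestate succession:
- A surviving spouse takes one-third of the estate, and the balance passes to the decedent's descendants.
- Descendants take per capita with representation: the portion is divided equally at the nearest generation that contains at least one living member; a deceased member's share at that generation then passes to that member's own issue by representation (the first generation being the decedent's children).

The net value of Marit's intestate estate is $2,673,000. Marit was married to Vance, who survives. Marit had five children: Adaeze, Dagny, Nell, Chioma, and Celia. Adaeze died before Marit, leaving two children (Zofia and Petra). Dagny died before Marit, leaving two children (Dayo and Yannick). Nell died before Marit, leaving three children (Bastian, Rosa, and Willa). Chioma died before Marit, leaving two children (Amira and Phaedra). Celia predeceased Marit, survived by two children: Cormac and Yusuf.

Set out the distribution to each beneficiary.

Vance: $891,000; Zofia: $162,000; Petra: $162,000; Dayo: $162,000; Yannick: $162,000; Bastian: $162,000; Rosa: $162,000; Willa: $162,000; Amira: $162,000; Phaedra: $162,000; Cormac: $162,000; Yusuf: $162,000

Vance takes one-third of $2,673,000 = $891,000. The remaining $1,782,000 passes to the descendants.
No child survives, so the initial division is made at the grandchildren's generation.
The descendants' portion ($1,782,000) is divided into 11 shares of $162,000: Zofia, Petra, Dayo, Yannick, Bastian, Rosa, Willa, Amira, Phaedra, Cormac, and Yusuf each take $162,000.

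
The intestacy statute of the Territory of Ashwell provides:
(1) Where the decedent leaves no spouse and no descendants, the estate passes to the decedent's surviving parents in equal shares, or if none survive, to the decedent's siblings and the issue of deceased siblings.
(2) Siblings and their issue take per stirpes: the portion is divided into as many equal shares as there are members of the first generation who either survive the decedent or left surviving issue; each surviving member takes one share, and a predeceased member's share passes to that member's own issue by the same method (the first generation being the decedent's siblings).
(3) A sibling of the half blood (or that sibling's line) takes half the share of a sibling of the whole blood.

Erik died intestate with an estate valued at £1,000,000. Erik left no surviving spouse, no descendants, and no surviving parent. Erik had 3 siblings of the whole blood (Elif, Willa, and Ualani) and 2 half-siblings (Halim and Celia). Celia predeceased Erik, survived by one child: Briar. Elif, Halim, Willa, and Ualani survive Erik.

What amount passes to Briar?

The entire £1,000,000 passes to the siblings and their issue.
Counting each half-blood sibling's line as half a unit, there are 4 units in £1,000,000, so one unit is £250,000. Whole-blood lines (Elif, Willa, and Ualani) take £250,000 each; half-blood lines (Halim and Celia) take £125,000 each.
Celia's share (£125,000) passes entirely to Briar.

Briar receives £125,000.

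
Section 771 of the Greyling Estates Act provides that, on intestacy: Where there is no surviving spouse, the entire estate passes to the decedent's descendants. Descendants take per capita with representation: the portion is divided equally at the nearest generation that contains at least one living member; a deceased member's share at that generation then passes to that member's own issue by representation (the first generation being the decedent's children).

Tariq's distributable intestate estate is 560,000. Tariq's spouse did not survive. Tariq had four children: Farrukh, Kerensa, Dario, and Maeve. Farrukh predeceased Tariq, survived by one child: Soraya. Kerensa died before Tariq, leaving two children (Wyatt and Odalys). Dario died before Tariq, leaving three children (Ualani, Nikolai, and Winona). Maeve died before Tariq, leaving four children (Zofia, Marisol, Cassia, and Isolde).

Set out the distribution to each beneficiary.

The entire 560,000 passes to the descendants.
No child survives, so the initial division is made at the grandchildren's generation.
That amount (560,000) is divided into 10 shares of 56,000: Soraya, Wyatt, Odalys, Ualani, Nikolai, Winona, Zofia, Marisol, Cassia, and Isolde each take 56,000.

Soraya: 56,000; Wyatt: 56,000; Odalys: 56,000; Ualani: 56,000; Nikolai: 56,000; Winona: 56,000; Zofia: 56,000; Marisol: 56,000; Cassia: 56,000; Isolde: 56,000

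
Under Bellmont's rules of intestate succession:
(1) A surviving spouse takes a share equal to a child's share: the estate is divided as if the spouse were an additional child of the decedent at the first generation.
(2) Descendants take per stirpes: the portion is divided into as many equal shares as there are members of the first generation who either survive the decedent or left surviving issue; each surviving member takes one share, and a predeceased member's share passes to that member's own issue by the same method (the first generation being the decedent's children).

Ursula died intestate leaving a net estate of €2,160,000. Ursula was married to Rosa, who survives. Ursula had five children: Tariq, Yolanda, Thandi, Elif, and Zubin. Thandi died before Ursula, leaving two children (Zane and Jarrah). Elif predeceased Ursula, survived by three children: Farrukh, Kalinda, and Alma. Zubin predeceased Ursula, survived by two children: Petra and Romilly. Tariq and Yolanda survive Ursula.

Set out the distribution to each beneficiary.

Rosa: €360,000; Tariq: €360,000; Yolanda: €360,000; Zane: €180,000; Jarrah: €180,000; Farrukh: €120,000; Kalinda: €120,000; Alma: €120,000; Petra: €180,000; Romilly: €180,000

The spouse counts as an additional share at the children's level, so there are 6 primary shares of €360,000. Rosa takes one such share (€360,000).
The children's combined portion (€1,800,000) is divided into 5 shares of €360,000: Tariq and Yolanda each take €360,000; Thandi's €360,000 share passes to Thandi's issue; Elif's €360,000 share passes to Elif's issue; Zubin's €360,000 share passes to Zubin's issue.
Thandi's share (€360,000) is divided into 2 shares of €180,000: Zane and Jarrah each take €180,000.
Elif's share (€360,000) is divided into 3 shares of €120,000: Farrukh, Kalinda, and Alma each take €120,000.
Zubin's share (€360,000) is divided into 2 shares of €180,000: Petra and Romilly each take €180,000.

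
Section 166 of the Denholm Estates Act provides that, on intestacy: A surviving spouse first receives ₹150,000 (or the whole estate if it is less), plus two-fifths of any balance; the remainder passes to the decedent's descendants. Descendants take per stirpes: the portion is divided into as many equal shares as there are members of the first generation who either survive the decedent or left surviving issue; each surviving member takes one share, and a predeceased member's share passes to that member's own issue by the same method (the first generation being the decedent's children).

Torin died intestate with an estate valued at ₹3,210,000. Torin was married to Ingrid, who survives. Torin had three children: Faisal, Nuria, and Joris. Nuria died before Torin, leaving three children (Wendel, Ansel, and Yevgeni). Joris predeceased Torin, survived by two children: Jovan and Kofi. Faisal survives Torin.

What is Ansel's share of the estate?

Ingrid first takes ₹150,000, leaving a balance of ₹3,060,000. Ingrid then takes two-fifths of the balance (₹1,224,000), for a total of ₹1,374,000. The remaining ₹1,836,000 passes to the descendants.
The descendants' portion (₹1,836,000) is divided into 3 shares of ₹612,000: Faisal takes ₹612,000; Nuria's ₹612,000 share passes to Nuria's issue; Joris's ₹612,000 share passes to Joris's issue.
Nuria's share (₹612,000) is divided into 3 shares of ₹204,000: Wendel, Ansel, and Yevgeni each take ₹204,000.
Joris's share (₹612,000) is divided into 2 shares of ₹306,000: Jovan and Kofi each take ₹306,000.

Ansel receives ₹204,000.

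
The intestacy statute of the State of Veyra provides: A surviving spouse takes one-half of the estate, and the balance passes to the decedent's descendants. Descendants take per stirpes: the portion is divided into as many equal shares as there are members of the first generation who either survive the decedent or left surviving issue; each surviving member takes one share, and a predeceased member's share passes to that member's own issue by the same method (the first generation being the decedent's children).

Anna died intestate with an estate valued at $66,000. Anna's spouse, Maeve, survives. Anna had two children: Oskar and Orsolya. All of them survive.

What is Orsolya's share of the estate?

Maeve takes one-half of $66,000 = $33,000. The remaining $33,000 passes to the descendants.
The descendants' portion ($33,000) is divided into 2 shares of $16,500: Oskar and Orsolya each take $16,500.

Orsolya receives $16,500.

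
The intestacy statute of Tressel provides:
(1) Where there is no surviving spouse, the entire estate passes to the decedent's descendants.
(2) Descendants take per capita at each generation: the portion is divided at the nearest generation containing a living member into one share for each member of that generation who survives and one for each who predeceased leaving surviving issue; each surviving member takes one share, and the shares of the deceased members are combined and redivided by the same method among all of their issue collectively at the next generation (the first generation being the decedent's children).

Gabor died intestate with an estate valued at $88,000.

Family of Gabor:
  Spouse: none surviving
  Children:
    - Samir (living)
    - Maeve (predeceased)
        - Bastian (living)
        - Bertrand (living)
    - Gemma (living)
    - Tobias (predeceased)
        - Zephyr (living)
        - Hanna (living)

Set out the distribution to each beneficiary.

The entire $88,000 passes to the descendants.
That amount ($88,000) is divided at the children's generation into 4 shares of $22,000. Samir and Gemma each take $22,000. The 2 shares of the deceased (Maeve and Tobias) are combined into a pool of $44,000.
That pool ($44,000) is divided at the grandchildren's generation equally among Bastian, Bertrand, Zephyr, and Hanna: $11,000 each.

Samir: $22,000; Bastian: $11,000; Bertrand: $11,000; Gemma: $22,000; Zephyr: $11,000; Hanna: $11,000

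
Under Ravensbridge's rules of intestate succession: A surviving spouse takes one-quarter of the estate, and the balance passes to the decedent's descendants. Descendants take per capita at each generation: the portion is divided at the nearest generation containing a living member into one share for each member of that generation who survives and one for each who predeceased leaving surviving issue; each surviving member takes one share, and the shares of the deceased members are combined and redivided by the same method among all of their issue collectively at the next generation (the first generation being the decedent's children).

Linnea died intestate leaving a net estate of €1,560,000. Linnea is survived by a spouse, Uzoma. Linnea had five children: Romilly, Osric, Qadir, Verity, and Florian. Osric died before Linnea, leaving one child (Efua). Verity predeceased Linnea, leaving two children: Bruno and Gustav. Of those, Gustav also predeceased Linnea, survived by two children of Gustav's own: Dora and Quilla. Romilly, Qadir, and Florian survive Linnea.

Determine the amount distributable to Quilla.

Uzoma takes one-quarter of €1,560,000 = €390,000. The remaining €1,170,000 passes to the descendants.
The descendants' portion (€1,170,000) is divided at the children's generation into 5 shares of €234,000. Romilly, Qadir, and Florian each take €234,000. The 2 shares of the deceased (Osric and Verity) are combined into a pool of €468,000.
That pool (€468,000) is divided at the grandchildren's generation into 3 shares of €156,000. Efua and Bruno each take €156,000. The remaining share for the deceased Gustav (€156,000) is carried to the next generation.
That pool (€156,000) is divided at the great-grandchildren's generation equally among Dora and Quilla: €78,000 each.

Quilla receives €78,000.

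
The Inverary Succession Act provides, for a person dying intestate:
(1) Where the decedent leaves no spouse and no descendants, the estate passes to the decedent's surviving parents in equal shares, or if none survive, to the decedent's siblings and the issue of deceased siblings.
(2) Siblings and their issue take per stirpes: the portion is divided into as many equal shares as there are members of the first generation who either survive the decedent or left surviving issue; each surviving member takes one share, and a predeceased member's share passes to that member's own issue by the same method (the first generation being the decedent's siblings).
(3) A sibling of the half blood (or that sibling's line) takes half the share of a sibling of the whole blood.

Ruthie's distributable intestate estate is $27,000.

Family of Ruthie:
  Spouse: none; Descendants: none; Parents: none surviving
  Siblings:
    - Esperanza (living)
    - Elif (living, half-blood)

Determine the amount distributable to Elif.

The entire $27,000 passes to the siblings and their issue.
Counting each half-blood sibling's line as half a unit, there are 3/2 units in $27,000, so one unit is $18,000. Whole-blood lines (Esperanza) take $18,000 each; half-blood lines (Elif) take $9,000 each.

Elif receives $9,000.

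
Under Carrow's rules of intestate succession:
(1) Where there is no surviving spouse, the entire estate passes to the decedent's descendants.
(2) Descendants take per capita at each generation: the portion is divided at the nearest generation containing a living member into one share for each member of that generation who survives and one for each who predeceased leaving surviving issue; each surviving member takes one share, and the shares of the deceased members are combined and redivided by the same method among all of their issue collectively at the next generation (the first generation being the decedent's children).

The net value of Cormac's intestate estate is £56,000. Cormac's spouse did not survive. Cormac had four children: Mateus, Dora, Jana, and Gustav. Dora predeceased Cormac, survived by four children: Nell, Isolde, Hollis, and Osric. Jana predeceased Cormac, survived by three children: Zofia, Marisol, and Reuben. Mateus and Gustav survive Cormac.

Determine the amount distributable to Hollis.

Hollis receives £4,000.

The entire £56,000 passes to the descendants.
That amount (£56,000) is divided at the children's generation into 4 shares of £14,000. Mateus and Gustav each take £14,000. The 2 shares of the deceased (Dora and Jana) are combined into a pool of £28,000.
That pool (£28,000) is divided at the grandchildren's generation equally among Nell, Isolde, Hollis, Osric, Zofia, Marisol, and Reuben: £4,000 each.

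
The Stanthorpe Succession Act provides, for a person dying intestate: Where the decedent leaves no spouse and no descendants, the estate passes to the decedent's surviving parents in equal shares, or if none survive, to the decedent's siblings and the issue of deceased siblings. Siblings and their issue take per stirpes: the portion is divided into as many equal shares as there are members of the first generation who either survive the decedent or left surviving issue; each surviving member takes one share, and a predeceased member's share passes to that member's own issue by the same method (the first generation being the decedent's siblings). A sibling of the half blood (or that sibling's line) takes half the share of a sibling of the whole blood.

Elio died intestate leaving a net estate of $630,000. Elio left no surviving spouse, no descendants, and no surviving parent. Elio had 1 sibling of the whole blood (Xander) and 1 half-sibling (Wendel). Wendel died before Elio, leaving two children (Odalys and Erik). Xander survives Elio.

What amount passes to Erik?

The entire $630,000 passes to the siblings and their issue.
Counting each half-blood sibling's line as half a unit, there are 3/2 units in $630,000, so one unit is $420,000. Whole-blood lines (Xander) take $420,000 each; half-blood lines (Wendel) take $210,000 each.
Wendel's share ($210,000) is divided into 2 shares of $105,000: Odalys and Erik each take $105,000.

Erik receives $105,000.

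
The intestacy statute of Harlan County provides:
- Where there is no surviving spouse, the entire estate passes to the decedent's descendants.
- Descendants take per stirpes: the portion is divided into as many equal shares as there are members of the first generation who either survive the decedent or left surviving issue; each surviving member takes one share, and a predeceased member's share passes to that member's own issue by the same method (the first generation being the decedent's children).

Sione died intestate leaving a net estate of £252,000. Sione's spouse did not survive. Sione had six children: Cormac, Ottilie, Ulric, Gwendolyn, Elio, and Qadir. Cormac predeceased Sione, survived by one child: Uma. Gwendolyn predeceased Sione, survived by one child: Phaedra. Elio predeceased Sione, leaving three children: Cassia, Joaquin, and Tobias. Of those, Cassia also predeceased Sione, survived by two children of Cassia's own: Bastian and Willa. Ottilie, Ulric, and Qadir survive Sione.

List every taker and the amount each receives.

The entire £252,000 passes to the descendants.
That amount (£252,000) is divided into 6 shares of £42,000: Ottilie, Ulric, and Qadir each take £42,000; Cormac's £42,000 share passes to Cormac's issue; Gwendolyn's £42,000 share passes to Gwendolyn's issue; Elio's £42,000 share passes to Elio's issue.
Cormac's share (£42,000) passes entirely to Uma.
Gwendolyn's share (£42,000) passes entirely to Phaedra.
Elio's share (£42,000) is divided into 3 shares of £14,000: Joaquin and Tobias each take £14,000; Cassia's £14,000 share passes to Cassia's issue.
Cassia's share (£14,000) is divided into 2 shares of £7,000: Bastian and Willa each take £7,000.

Uma: £42,000; Ottilie: £42,000; Ulric: £42,000; Phaedra: £42,000; Bastian: £7,000; Willa: £7,000; Joaquin: £14,000; Tobias: £14,000; Qadir: £42,000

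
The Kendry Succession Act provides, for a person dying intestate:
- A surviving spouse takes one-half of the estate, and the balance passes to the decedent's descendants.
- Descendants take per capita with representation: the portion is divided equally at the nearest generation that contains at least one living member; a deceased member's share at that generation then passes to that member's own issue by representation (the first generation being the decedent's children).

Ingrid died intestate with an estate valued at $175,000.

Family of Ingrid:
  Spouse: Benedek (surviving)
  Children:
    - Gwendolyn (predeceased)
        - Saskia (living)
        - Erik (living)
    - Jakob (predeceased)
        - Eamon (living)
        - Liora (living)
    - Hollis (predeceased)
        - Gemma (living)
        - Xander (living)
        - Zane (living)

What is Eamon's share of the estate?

Benedek takes one-half of $175,000 = $87,500. The remaining $87,500 passes to the descendants.
No child survives, so the initial division is made at the grandchildren's generation.
The descendants' portion ($87,500) is divided into 7 shares of $12,500: Saskia, Erik, Eamon, Liora, Gemma, Xander, and Zane each take $12,500.

Eamon receives $12,500.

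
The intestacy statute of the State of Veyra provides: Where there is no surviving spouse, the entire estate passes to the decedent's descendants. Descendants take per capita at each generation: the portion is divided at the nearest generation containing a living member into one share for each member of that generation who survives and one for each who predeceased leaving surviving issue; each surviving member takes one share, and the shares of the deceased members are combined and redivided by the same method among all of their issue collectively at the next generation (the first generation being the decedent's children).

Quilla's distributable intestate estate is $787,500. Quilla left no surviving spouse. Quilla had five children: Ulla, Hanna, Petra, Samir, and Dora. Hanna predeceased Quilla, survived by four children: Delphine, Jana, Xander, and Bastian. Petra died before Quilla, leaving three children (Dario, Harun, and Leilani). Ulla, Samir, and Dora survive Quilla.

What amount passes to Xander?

Xander receives $45,000.

The entire $787,500 passes to the descendants.
That amount ($787,500) is divided at the children's generation into 5 shares of $157,500. Ulla, Samir, and Dora each take $157,500. The 2 shares of the deceased (Hanna and Petra) are combined into a pool of $315,000.
That pool ($315,000) is divided at the grandchildren's generation equally among Delphine, Jana, Xander, Bastian, Dario, Harun, and Leilani: $45,000 each.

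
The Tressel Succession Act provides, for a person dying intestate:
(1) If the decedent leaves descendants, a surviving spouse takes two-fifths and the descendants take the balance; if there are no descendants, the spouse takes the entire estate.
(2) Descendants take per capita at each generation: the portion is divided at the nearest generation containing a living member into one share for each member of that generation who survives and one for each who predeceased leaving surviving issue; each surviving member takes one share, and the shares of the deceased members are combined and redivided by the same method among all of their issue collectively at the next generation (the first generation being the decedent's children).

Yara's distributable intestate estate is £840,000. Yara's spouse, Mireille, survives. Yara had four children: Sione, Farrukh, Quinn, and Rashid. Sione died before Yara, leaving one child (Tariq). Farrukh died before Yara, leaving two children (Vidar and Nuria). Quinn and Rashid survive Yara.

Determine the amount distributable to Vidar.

Vidar receives £84,000.

Mireille takes two-fifths of £840,000 = £336,000. The remaining £504,000 passes to the descendants.
The descendants' portion (£504,000) is divided at the children's generation into 4 shares of £126,000. Quinn and Rashid each take £126,000. The 2 shares of the deceased (Sione and Farrukh) are combined into a pool of £252,000.
That pool (£252,000) is divided at the grandchildren's generation equally among Tariq, Vidar, and Nuria: £84,000 each.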